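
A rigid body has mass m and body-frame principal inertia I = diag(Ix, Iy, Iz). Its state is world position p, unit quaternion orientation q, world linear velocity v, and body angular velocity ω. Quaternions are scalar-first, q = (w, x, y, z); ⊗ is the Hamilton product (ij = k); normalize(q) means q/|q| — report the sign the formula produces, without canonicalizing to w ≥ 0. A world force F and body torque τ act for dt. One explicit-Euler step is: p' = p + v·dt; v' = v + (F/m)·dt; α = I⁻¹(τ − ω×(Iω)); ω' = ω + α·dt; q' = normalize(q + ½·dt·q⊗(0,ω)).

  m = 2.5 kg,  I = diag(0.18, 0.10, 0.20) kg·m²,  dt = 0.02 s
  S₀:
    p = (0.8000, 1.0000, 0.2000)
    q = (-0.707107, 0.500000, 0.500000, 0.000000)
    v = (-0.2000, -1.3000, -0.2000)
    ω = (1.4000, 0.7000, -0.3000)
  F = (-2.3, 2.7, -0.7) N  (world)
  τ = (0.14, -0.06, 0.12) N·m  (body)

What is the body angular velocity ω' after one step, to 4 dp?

ω×(Iω) gyroscopic = (-0.0210, 0.0084, -0.0784)
angular accel α = (0.8944, -0.6840, 0.9920)
ω' = ω + α·dt = (1.4179, 0.6863, -0.2802)

ω' = (1.4179, 0.6863, -0.2802)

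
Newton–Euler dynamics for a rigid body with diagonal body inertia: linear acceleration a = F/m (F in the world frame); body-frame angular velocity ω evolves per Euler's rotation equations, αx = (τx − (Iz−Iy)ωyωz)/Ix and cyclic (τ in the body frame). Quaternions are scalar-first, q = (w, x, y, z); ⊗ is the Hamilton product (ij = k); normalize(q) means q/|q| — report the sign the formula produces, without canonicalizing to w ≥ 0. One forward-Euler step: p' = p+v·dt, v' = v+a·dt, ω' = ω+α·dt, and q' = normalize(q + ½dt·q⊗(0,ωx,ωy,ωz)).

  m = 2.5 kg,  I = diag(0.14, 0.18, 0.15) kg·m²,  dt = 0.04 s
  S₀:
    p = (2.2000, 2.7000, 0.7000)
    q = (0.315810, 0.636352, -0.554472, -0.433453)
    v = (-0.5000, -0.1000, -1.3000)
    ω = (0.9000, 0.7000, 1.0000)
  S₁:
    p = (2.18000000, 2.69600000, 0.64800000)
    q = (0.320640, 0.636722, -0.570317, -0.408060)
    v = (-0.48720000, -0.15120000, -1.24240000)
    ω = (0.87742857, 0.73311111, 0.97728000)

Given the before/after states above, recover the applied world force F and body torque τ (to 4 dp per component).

v₁ − v₀ = (0.01280000, -0.05120000, 0.05760000)
m·(v₁−v₀)/dt = (0.8000, -3.2000, 3.6000)
ω₁ − ω₀ = (-0.02257143, 0.03311111, -0.02272000)
applied torque τ = (-0.1000, 0.1400, -0.0600)

F = (0.8000, -3.2000, 3.6000)
τ = (-0.1000, 0.1400, -0.0600)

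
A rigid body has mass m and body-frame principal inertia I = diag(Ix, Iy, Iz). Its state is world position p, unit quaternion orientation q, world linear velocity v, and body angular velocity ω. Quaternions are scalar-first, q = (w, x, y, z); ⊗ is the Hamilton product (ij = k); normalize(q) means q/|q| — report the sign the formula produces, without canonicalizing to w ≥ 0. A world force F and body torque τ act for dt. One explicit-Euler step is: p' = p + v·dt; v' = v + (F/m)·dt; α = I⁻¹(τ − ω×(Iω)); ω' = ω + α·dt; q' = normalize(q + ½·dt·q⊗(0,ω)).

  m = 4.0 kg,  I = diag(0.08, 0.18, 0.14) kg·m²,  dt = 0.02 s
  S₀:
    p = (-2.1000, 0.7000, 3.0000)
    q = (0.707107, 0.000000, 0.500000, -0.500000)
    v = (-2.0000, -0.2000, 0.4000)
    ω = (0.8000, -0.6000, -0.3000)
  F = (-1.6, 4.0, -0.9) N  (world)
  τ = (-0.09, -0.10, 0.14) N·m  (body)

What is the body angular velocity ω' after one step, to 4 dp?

angular accel α = (-1.0350, -0.6356, 1.3429)
new body rate ω' = (0.7793, -0.6127, -0.2731)

ω' = (0.7793, -0.6127, -0.2731)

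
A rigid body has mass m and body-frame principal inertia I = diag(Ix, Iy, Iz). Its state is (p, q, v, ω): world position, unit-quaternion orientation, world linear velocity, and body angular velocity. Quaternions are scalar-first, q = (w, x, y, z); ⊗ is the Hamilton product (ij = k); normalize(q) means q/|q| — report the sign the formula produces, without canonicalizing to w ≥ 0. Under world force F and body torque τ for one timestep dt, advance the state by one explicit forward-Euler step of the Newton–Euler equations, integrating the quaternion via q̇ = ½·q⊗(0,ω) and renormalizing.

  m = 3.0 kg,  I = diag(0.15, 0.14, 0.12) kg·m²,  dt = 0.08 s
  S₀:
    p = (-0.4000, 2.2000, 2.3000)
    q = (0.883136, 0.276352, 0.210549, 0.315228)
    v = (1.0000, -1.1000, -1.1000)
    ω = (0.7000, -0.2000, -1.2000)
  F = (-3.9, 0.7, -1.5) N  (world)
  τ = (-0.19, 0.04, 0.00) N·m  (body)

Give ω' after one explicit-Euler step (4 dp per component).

ω' = (0.6012, -0.1627, -1.2009)

gyro term ω×Iω = (-0.0048, -0.0252, 0.0014)
(τ − ω×Iω)/I = (-1.2347, 0.4657, -0.0117)
ω' = ω + α·dt = (0.6012, -0.1627, -1.2009)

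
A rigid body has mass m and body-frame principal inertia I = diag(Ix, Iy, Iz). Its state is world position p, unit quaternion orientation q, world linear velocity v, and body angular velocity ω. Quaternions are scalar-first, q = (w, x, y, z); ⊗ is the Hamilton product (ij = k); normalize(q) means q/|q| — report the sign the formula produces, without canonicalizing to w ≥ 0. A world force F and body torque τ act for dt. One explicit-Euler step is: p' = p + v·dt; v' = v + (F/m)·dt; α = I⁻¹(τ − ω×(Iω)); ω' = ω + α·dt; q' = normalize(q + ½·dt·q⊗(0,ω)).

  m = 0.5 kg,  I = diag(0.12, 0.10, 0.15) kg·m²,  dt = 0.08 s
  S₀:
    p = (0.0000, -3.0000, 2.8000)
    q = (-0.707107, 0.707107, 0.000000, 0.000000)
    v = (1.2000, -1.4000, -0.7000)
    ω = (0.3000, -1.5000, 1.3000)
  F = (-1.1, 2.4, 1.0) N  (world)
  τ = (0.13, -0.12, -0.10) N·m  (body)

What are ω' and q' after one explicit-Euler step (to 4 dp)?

ω' = (0.4517, -1.5866, 1.2419)
q' = (-0.7133, 0.6964, 0.0056, -0.0789)

gyro term ω×Iω = (-0.0975, -0.0117, 0.0090)
α = I⁻¹(τ − ω×Iω) = (1.8958, -1.0830, -0.7267)
new body rate ω' = (0.4517, -1.5866, 1.2419)
2q̇ = q⊗(0,ω) = (-0.2121321, -0.2121321, 0.1414214, -1.9798996)
q + ½dt·q⊗(0,ω), renormalized = (-0.7133, 0.6964, 0.0056, -0.0789)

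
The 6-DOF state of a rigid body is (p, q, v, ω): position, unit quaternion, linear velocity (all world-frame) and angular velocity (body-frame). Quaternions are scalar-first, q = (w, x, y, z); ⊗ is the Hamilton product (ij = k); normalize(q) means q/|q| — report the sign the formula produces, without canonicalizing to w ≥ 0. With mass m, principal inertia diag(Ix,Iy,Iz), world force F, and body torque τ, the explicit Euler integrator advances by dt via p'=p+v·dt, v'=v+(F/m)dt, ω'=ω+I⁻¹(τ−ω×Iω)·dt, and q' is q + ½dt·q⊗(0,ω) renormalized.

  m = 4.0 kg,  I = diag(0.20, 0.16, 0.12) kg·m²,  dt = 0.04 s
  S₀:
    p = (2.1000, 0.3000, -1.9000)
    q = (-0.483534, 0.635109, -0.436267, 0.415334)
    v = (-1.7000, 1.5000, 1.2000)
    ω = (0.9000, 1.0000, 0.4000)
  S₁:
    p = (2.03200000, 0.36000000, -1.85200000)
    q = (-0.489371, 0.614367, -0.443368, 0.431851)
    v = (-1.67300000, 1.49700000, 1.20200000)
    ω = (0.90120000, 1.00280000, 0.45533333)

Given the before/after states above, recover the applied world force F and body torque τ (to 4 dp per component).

F = (2.7000, -0.3000, 0.2000)
τ = (-0.0100, 0.0400, 0.1300)

velocity change Δv = (0.02700000, -0.00300000, 0.00200000)
applied force F = (2.7000, -0.3000, 0.2000)
ω₁ − ω₀ = (0.00120000, 0.00280000, 0.05533333)
gyro term ω₀×Iω₀ = (-0.0160, 0.0288, -0.0360)
I·α + gyro = (-0.0100, 0.0400, 0.1300)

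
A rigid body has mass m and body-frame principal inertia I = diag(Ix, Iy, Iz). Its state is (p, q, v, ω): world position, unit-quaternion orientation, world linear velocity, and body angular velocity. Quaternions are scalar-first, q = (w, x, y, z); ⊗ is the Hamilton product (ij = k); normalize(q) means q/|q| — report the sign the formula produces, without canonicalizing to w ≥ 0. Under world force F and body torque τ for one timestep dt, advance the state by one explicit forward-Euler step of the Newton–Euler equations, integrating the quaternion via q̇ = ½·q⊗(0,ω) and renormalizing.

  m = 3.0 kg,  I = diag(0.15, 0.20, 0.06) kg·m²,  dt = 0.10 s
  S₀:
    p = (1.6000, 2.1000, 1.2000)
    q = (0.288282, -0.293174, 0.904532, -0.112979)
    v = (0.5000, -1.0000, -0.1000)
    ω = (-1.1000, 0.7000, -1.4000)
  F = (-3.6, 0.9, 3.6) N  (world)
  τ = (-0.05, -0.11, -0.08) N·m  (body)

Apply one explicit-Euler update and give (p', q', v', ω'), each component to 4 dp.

p' = (1.6500, 2.0000, 1.1900)
q' = (0.2315, -0.3667, 0.8962, -0.0932)
v' = (0.3800, -0.9700, 0.0200)
ω' = (-1.2248, 0.5757, -1.4692)

(τ − ω×Iω)/I = (-1.2480, -1.2430, -0.6917)
ω + α·dt = (-1.2248, 0.5757, -1.4692)
Hamilton product q⊗(0,ω) = (-1.1138344, -1.5043697, -0.0843693, 0.3861686)
updated quaternion q' = (0.2315, -0.3667, 0.8962, -0.0932)
linear accel F/m = (-1.2000, 0.3000, 1.2000)
p' = p + v·dt = (1.6500, 2.0000, 1.1900)
v + (F/m)dt = (0.3800, -0.9700, 0.0200)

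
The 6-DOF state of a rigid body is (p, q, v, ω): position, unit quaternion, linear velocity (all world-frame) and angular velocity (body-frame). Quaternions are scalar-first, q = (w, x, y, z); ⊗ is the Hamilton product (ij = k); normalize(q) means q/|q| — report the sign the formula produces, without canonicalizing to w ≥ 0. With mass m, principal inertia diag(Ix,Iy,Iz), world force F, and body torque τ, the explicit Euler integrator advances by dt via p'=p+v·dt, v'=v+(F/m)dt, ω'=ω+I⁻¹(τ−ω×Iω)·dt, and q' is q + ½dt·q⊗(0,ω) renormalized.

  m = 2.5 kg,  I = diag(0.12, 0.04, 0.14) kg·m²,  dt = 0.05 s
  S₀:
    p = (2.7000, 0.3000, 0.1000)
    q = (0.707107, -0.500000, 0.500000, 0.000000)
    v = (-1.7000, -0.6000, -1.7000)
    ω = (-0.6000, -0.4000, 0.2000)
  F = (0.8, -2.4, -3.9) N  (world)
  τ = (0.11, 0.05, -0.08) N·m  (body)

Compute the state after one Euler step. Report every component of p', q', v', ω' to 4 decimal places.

p' = (2.6150, 0.2700, 0.0150)
q' = (0.7045, -0.5080, 0.4953, 0.0160)
v' = (-1.6840, -0.6480, -1.7780)
ω' = (-0.5508, -0.3405, 0.1783)

linear accel F/m = (0.3200, -0.9600, -1.5600)
p + v·dt = (2.6150, 0.2700, 0.0150)
v' = v + a·dt = (-1.6840, -0.6480, -1.7780)
ω×(Iω) gyroscopic = (-0.0080, 0.0024, -0.0192)
α = I⁻¹(τ − ω×Iω) = (0.9833, 1.1900, -0.4343)
ω + α·dt = (-0.5508, -0.3405, 0.1783)
q⊗(0,ω) = (-0.1000000, -0.3242642, -0.1828428, 0.6414214)
q + ½dt·q⊗(0,ω), renormalized = (0.7045, -0.5080, 0.4953, 0.0160)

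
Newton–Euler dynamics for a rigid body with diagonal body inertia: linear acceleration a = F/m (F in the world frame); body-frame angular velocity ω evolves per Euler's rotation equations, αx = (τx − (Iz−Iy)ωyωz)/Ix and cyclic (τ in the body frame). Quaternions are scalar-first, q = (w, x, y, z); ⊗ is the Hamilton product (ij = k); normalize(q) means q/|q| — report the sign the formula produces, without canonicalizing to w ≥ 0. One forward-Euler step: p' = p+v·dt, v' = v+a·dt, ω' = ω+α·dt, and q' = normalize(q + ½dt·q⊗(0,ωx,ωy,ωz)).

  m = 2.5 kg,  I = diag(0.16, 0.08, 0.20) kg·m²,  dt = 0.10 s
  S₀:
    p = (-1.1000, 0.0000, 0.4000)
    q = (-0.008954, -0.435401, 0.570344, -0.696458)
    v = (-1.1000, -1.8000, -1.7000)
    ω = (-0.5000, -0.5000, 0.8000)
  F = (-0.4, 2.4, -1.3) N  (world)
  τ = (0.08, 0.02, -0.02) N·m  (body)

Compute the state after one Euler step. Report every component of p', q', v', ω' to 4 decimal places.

p' = (-1.2100, -0.1800, 0.2300)
q' = (0.0222, -0.4292, 0.6045, -0.6707)
v' = (-1.1160, -1.7040, -1.7520)
ω' = (-0.4200, -0.4950, 0.8000)

ω×(Iω) gyroscopic = (-0.0480, 0.0160, -0.0200)
angular accel α = (0.8000, 0.0500, 0.0000)
ω' = ω + α·dt = (-0.4200, -0.4950, 0.8000)
Hamilton product q⊗(0,ω) = (0.6246379, 0.1125232, 0.7010268, 0.4957093)
updated quaternion q' = (0.0222, -0.4292, 0.6045, -0.6707)
a = (-0.1600, 0.9600, -0.5200)
p + v·dt = (-1.2100, -0.1800, 0.2300)
v + (F/m)dt = (-1.1160, -1.7040, -1.7520)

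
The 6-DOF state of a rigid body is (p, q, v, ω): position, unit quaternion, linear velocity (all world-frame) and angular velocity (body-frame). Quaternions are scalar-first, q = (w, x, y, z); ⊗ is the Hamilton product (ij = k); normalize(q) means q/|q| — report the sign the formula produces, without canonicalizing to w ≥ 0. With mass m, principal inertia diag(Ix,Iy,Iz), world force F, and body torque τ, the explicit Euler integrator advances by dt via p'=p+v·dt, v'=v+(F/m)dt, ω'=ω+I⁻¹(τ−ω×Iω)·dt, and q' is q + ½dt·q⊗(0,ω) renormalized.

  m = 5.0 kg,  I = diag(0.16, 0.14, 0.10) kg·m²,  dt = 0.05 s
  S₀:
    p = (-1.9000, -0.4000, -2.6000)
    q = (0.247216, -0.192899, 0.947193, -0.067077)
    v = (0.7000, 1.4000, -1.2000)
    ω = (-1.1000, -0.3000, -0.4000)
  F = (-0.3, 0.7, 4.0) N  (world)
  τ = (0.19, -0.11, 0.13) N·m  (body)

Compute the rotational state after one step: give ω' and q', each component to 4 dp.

ω' = (-1.0391, -0.3487, -0.3317)
q' = (0.2482, -0.2096, 0.9448, -0.0420)

precession coupling ω×(Iω) = (-0.0048, 0.0264, -0.0066)
α = I⁻¹(τ − ω×Iω) = (1.2175, -0.9743, 1.3660)
ω' = ω + α·dt = (-1.0391, -0.3487, -0.3317)
2q̇ = q⊗(0,ω) = (0.0451382, -0.6709379, -0.0775397, 1.0008956)
q + ½dt·q⊗(0,ω), renormalized = (0.2482, -0.2096, 0.9448, -0.0420)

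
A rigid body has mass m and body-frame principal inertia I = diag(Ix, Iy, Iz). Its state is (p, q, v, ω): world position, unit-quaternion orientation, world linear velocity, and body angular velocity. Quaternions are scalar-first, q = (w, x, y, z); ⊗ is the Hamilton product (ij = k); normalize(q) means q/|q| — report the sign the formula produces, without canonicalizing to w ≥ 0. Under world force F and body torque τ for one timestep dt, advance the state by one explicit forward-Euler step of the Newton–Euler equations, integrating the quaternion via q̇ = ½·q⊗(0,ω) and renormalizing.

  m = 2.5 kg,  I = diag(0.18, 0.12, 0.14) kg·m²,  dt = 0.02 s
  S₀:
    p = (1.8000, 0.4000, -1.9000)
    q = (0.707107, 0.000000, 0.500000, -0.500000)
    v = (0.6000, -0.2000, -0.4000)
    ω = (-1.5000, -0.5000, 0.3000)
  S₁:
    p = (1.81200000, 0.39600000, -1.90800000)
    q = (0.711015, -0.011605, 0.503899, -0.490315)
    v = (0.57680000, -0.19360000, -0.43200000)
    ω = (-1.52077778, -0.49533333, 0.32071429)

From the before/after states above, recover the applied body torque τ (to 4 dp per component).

ω₁ − ω₀ = (-0.02077778, 0.00466667, 0.02071429)
I·α + gyro = (-0.1900, 0.0100, 0.1000)

τ = (-0.1900, 0.0100, 0.1000)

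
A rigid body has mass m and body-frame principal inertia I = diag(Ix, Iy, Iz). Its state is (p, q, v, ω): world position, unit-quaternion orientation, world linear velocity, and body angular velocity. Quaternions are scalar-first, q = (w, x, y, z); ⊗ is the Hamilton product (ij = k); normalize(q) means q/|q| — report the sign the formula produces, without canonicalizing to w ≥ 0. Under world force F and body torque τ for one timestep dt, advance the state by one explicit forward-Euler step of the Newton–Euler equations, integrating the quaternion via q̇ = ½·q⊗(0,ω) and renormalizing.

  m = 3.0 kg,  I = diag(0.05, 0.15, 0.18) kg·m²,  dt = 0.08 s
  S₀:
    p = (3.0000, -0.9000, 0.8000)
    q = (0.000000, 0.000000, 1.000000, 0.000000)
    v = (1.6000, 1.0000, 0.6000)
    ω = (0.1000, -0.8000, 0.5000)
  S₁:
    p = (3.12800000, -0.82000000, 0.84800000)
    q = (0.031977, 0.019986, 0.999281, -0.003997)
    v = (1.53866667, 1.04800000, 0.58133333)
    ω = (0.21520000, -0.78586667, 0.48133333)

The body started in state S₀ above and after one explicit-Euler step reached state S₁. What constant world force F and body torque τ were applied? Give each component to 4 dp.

velocity change Δv = (-0.06133333, 0.04800000, -0.01866667)
m·(v₁−v₀)/dt = (-2.3000, 1.8000, -0.7000)
ω₁ − ω₀ = (0.11520000, 0.01413333, -0.01866667)
precession coupling = (-0.0120, -0.0065, -0.0080)
applied torque τ = (0.0600, 0.0200, -0.0500)

F = (-2.3000, 1.8000, -0.7000)
τ = (0.0600, 0.0200, -0.0500)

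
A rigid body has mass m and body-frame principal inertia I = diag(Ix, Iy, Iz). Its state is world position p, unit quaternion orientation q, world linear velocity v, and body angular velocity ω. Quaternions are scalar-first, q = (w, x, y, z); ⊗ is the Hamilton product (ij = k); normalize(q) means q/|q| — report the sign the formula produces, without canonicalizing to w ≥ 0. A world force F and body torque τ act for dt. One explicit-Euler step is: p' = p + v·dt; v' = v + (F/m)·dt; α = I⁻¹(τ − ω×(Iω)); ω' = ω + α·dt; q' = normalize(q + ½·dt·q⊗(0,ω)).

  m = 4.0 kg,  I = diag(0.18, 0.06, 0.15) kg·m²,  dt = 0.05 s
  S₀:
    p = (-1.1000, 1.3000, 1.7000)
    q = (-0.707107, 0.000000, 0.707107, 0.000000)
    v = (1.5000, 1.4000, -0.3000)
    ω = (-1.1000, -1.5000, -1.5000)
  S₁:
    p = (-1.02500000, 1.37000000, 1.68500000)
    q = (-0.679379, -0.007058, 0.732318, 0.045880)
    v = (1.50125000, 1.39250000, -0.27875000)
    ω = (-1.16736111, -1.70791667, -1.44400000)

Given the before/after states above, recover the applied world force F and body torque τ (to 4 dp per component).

v₁ − v₀ = (0.00125000, -0.00750000, 0.02125000)
applied force F = (0.1000, -0.6000, 1.7000)
ω₁ − ω₀ = (-0.06736111, -0.20791667, 0.05600000)
τ = I·(Δω/dt) + ω₀×(Iω₀) = (-0.0400, -0.2000, -0.0300)

F = (0.1000, -0.6000, 1.7000)
τ = (-0.0400, -0.2000, -0.0300)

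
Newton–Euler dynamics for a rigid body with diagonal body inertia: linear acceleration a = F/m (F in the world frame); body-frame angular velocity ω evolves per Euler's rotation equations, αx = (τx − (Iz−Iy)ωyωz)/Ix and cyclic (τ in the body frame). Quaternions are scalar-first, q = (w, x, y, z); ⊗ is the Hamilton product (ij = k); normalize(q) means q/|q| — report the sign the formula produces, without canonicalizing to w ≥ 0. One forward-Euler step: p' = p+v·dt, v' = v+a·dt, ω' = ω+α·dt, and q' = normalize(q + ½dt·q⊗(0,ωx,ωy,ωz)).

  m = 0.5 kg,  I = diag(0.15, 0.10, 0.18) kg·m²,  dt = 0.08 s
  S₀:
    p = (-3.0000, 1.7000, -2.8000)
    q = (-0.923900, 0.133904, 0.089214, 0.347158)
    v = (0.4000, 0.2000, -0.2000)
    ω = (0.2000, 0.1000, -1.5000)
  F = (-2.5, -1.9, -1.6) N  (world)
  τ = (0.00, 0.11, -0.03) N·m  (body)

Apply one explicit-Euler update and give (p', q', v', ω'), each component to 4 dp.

p' = (-2.9680, 1.7160, -2.8160)
q' = (-0.9028, 0.1196, 0.0962, 0.4017)
v' = (0.0000, -0.1040, -0.4560)
ω' = (0.2064, 0.1808, -1.5129)

gyro term ω×Iω = (-0.0120, 0.0090, -0.0010)
angular accel α = (0.0800, 1.0100, -0.1611)
ω + α·dt = (0.2064, 0.1808, -1.5129)
Hamilton product q⊗(0,ω) = (0.4850348, -0.3533168, 0.1778976, 1.3813976)
q' = normalize(q + ½dt·q⊗(0,ω)) = (-0.9028, 0.1196, 0.0962, 0.4017)
new position p' = (-2.9680, 1.7160, -2.8160)
v + (F/m)dt = (0.0000, -0.1040, -0.4560)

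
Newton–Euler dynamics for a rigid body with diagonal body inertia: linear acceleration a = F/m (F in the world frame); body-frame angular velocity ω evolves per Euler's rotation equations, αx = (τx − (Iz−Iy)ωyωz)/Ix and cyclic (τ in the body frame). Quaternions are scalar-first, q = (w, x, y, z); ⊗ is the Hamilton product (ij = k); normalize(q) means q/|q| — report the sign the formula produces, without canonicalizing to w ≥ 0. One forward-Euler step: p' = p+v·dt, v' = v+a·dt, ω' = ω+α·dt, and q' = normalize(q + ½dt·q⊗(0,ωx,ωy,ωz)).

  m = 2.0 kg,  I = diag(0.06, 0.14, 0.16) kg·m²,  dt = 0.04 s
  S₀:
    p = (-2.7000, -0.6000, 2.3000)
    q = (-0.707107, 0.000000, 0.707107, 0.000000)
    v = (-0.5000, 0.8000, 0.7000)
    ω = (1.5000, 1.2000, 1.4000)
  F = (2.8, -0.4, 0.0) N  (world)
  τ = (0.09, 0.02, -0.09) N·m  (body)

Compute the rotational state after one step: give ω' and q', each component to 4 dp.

ω' = (1.5376, 1.2657, 1.3415)
q' = (-0.7233, -0.0014, 0.6894, -0.0410)

angular accel α = (0.9400, 1.6429, -1.4625)
ω' = ω + α·dt = (1.5376, 1.2657, 1.3415)
2q̇ = q⊗(0,ω) = (-0.8485284, -0.0707107, -0.8485284, -2.0506103)
q + ½dt·q⊗(0,ω), renormalized = (-0.7233, -0.0014, 0.6894, -0.0410)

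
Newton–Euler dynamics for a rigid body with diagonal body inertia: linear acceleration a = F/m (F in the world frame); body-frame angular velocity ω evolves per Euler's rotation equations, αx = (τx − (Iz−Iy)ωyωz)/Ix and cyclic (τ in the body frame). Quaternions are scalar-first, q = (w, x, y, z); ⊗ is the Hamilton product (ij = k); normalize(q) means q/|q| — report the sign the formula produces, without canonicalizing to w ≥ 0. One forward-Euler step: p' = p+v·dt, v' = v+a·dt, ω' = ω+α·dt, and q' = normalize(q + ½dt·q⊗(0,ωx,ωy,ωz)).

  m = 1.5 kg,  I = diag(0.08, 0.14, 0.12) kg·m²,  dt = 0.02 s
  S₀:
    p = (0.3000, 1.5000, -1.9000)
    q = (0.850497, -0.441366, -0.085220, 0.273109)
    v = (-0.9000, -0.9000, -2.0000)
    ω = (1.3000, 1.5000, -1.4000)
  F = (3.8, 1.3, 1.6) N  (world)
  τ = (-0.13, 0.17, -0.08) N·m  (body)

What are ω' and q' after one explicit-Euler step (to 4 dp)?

ω' = (1.2570, 1.5139, -1.4328)
q' = (0.8611, -0.4331, -0.0751, 0.2556)

(τ − ω×Iω)/I = (-2.1500, 0.6943, -1.6417)
ω + α·dt = (1.2570, 1.5139, -1.4328)
q⊗(0,ω) = (1.0839584, 0.8152906, 1.0128748, -1.7419588)
q' = normalize(q + ½dt·q⊗(0,ω)) = (0.8611, -0.4331, -0.0751, 0.2556)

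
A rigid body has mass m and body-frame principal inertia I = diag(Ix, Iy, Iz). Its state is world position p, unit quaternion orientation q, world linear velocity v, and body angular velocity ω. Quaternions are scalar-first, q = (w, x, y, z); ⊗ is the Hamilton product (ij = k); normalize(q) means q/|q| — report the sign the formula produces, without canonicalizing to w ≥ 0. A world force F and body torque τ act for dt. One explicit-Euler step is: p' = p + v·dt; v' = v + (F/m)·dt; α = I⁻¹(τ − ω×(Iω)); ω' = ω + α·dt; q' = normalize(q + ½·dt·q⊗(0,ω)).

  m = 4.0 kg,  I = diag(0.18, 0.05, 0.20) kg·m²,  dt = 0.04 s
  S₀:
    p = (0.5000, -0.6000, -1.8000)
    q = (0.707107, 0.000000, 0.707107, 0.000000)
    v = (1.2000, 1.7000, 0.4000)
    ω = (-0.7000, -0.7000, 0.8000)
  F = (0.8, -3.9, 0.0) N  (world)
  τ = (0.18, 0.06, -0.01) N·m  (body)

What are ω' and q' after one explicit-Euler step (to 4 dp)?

ω' = (-0.6413, -0.6610, 0.8107)
q' = (0.7168, 0.0014, 0.6970, 0.0212)

(τ − ω×Iω)/I = (1.4667, 0.9760, 0.2685)
ω' = ω + α·dt = (-0.6413, -0.6610, 0.8107)
2q̇ = q⊗(0,ω) = (0.4949749, 0.0707107, -0.4949749, 1.0606605)
q + ½dt·q⊗(0,ω), renormalized = (0.7168, 0.0014, 0.6970, 0.0212)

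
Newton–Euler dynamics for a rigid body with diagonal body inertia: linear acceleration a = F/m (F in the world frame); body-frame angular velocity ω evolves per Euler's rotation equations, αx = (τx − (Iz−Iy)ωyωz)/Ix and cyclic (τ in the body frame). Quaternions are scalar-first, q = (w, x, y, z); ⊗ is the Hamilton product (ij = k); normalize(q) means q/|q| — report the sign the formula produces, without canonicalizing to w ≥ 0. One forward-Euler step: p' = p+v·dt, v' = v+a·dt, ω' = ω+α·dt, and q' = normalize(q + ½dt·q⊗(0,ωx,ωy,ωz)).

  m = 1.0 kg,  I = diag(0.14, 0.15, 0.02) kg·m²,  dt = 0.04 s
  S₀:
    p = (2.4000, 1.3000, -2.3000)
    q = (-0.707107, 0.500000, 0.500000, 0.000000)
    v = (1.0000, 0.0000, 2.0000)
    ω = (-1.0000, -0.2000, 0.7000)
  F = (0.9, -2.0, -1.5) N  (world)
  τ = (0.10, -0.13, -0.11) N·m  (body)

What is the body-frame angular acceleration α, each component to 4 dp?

ω×(Iω) gyroscopic = (0.0182, -0.0840, 0.0020)
α = I⁻¹(τ − ω×Iω) = (0.5843, -0.3067, -5.6000)

α = (0.5843, -0.3067, -5.6000)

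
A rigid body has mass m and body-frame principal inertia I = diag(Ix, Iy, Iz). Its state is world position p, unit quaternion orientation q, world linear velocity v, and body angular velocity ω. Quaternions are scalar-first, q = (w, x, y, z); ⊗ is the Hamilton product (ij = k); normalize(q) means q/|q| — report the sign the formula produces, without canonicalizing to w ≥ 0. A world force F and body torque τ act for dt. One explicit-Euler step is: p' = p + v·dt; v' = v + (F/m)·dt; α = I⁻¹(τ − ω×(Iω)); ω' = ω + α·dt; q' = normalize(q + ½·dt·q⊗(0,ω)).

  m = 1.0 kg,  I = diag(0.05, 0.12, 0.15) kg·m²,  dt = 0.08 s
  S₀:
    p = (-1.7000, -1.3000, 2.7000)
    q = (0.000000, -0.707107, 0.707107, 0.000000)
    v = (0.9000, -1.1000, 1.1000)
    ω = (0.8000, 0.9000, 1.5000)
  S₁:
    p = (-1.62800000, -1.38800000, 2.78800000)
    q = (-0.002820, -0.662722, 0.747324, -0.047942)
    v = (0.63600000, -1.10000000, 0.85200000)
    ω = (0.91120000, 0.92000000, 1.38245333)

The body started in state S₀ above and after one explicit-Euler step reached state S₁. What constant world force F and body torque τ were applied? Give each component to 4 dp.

ω₁ − ω₀ = (0.11120000, 0.02000000, -0.11754667)
gyro term ω₀×Iω₀ = (0.0405, -0.1200, 0.0504)
I·α + gyro = (0.1100, -0.0900, -0.1700)
velocity change Δv = (-0.26400000, 0.00000000, -0.24800000)
m·(v₁−v₀)/dt = (-3.3000, 0.0000, -3.1000)

F = (-3.3000, 0.0000, -3.1000)
τ = (0.1100, -0.0900, -0.1700)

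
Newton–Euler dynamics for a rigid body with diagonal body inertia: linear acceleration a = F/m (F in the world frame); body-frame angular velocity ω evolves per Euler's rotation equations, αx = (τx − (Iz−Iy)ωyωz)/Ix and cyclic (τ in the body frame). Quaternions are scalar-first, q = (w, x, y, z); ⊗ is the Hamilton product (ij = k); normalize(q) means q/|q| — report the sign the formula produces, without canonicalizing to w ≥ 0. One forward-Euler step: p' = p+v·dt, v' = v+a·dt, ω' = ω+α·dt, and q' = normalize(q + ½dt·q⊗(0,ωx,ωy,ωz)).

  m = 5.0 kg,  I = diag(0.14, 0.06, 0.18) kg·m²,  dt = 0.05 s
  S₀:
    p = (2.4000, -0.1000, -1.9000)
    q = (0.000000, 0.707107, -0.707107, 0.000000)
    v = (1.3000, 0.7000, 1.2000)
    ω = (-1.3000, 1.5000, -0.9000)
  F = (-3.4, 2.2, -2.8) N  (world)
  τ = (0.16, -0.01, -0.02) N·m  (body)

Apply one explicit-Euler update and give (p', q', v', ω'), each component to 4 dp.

a = F/m = (-0.6800, 0.4400, -0.5600)
p' = p + v·dt = (2.4650, -0.0650, -1.8400)
v + (F/m)dt = (1.2660, 0.7220, 1.1720)
precession coupling ω×(Iω) = (-0.1620, -0.0468, 0.1560)
angular accel α = (2.3000, 0.6133, -0.9778)
ω + α·dt = (-1.1850, 1.5307, -0.9489)
2q̇ = q⊗(0,ω) = (1.9798996, 0.6363963, 0.6363963, 0.1414214)
q + ½dt·q⊗(0,ω), renormalized = (0.0494, 0.7219, -0.6902, 0.0035)

p' = (2.4650, -0.0650, -1.8400)
q' = (0.0494, 0.7219, -0.6902, 0.0035)
v' = (1.2660, 0.7220, 1.1720)
ω' = (-1.1850, 1.5307, -0.9489)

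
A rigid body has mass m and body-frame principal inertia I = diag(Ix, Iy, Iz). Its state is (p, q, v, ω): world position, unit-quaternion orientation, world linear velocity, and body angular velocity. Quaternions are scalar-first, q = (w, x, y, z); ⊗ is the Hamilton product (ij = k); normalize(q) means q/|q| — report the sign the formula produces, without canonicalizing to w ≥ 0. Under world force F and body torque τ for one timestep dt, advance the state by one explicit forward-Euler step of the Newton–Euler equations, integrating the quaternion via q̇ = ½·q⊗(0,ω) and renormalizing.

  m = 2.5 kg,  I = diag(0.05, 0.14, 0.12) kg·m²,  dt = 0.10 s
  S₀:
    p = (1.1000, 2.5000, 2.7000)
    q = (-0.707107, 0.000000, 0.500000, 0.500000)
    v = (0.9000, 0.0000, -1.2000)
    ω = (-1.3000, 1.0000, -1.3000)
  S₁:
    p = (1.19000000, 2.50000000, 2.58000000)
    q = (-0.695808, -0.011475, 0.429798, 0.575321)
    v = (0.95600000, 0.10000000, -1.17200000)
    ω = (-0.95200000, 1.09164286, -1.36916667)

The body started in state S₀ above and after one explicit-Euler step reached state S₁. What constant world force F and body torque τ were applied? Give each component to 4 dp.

Δv = v₁−v₀ = (0.05600000, 0.10000000, 0.02800000)
m·(v₁−v₀)/dt = (1.4000, 2.5000, 0.7000)
Δω = ω₁−ω₀ = (0.34800000, 0.09164286, -0.06916667)
τ = I·(Δω/dt) + ω₀×(Iω₀) = (0.2000, 0.0100, -0.2000)

F = (1.4000, 2.5000, 0.7000)
τ = (0.2000, 0.0100, -0.2000)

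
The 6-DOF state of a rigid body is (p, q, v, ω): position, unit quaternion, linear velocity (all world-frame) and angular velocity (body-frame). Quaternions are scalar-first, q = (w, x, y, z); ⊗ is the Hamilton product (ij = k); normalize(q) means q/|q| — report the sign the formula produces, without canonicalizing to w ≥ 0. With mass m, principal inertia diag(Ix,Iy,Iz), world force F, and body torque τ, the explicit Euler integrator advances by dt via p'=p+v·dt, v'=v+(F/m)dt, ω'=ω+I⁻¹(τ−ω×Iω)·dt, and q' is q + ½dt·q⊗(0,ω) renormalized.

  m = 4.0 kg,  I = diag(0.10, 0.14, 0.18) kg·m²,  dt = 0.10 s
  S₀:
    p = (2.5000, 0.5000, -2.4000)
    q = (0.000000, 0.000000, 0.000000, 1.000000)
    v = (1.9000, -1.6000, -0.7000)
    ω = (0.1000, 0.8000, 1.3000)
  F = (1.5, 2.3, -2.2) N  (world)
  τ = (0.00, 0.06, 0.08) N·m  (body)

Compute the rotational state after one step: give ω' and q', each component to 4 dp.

precession coupling ω×(Iω) = (0.0416, -0.0104, 0.0032)
angular accel α = (-0.4160, 0.5029, 0.4267)
ω' = ω + α·dt = (0.0584, 0.8503, 1.3427)
2q̇ = q⊗(0,ω) = (-1.3000000, -0.8000000, 0.1000000, 0.0000000)
q + ½dt·q⊗(0,ω), renormalized = (-0.0648, -0.0399, 0.0050, 0.9971)

ω' = (0.0584, 0.8503, 1.3427)
q' = (-0.0648, -0.0399, 0.0050, 0.9971)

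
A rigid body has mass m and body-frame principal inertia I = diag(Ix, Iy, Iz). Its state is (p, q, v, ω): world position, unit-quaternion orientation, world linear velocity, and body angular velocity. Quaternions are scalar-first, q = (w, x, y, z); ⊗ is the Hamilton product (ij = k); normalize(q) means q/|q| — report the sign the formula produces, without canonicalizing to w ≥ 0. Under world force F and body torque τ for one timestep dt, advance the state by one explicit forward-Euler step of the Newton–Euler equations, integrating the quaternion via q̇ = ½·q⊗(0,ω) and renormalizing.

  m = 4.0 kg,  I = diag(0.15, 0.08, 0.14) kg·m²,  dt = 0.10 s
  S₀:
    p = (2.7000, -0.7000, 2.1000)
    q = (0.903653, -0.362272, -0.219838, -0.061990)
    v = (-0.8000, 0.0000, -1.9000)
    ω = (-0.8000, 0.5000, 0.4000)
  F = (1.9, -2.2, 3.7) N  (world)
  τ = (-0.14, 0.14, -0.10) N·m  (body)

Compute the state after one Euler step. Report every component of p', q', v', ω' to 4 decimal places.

a = (0.4750, -0.5500, 0.9250)
new position p' = (2.6200, -0.7000, 1.9100)
v' = v + a·dt = (-0.7525, -0.0550, -1.8075)
ω×(Iω) gyroscopic = (0.0120, -0.0032, 0.0280)
angular accel α = (-1.0133, 1.7900, -0.9143)
ω' = ω + α·dt = (-0.9013, 0.6790, 0.3086)
2q̇ = q⊗(0,ω) = (-0.1551026, -0.7798626, 0.6463273, 0.0044548)
updated quaternion q' = (0.8947, -0.4007, -0.1873, -0.0617)

p' = (2.6200, -0.7000, 1.9100)
q' = (0.8947, -0.4007, -0.1873, -0.0617)
v' = (-0.7525, -0.0550, -1.8075)
ω' = (-0.9013, 0.6790, 0.3086)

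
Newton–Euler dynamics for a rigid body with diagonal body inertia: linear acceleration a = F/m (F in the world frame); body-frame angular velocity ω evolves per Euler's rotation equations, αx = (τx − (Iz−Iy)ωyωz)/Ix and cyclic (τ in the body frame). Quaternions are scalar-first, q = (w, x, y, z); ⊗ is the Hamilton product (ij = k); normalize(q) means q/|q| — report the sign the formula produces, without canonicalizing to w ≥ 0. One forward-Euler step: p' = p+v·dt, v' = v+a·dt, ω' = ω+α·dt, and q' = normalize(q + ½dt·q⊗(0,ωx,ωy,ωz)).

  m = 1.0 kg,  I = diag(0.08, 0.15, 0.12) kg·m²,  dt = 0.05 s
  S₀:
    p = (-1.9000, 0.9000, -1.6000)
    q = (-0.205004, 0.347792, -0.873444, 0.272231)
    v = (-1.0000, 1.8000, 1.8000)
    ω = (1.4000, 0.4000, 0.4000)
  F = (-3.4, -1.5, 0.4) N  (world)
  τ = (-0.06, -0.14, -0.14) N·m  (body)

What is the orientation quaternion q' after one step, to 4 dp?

q' = (-0.2110, 0.3289, -0.8688, 0.3040)

2q̇ = q⊗(0,ω) = (-0.2464236, -0.7452756, 0.1600050, 1.2799368)
updated quaternion q' = (-0.2110, 0.3289, -0.8688, 0.3040)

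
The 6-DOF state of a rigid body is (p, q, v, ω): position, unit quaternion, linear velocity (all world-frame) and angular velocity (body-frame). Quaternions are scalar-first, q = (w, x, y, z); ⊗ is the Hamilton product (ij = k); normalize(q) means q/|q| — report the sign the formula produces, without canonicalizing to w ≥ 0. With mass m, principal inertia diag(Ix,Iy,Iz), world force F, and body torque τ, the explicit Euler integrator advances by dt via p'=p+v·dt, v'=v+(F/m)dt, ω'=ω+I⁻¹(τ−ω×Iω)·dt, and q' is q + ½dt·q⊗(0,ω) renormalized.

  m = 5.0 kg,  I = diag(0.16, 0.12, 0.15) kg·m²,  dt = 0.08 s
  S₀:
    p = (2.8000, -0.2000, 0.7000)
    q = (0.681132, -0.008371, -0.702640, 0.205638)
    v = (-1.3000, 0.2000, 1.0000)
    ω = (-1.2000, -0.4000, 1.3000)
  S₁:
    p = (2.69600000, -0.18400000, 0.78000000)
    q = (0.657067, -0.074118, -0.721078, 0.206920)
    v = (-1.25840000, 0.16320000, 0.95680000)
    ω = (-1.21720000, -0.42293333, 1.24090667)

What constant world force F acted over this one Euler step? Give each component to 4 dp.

Δv = v₁−v₀ = (0.04160000, -0.03680000, -0.04320000)
applied force F = (2.6000, -2.3000, -2.7000)

F = (2.6000, -2.3000, -2.7000)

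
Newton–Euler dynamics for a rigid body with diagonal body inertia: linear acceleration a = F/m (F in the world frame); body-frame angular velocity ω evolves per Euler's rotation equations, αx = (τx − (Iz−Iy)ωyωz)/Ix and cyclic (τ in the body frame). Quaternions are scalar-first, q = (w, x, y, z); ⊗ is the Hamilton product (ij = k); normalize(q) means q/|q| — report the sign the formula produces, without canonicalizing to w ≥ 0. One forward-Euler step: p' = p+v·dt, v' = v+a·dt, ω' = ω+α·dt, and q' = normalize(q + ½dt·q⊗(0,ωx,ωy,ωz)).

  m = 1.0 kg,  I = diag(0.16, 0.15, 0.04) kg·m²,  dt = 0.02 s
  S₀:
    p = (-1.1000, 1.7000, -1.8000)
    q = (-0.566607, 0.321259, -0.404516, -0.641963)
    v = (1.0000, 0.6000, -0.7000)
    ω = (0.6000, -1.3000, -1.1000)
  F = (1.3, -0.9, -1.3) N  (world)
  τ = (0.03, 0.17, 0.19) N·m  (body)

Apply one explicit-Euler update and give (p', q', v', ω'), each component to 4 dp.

p' = (-1.0800, 1.7120, -1.8140)
q' = (-0.5808, 0.3139, -0.3974, -0.6374)
v' = (1.0260, 0.5820, -0.7260)
ω' = (0.6234, -1.2668, -1.0089)

ω×(Iω) gyroscopic = (-0.1573, -0.0792, 0.0078)
angular accel α = (1.1706, 1.6613, 4.5550)
new body rate ω' = (0.6234, -1.2668, -1.0089)
2q̇ = q⊗(0,ω) = (-1.4247855, -0.7295485, 0.7047962, 0.4483406)
q' = normalize(q + ½dt·q⊗(0,ω)) = (-0.5808, 0.3139, -0.3974, -0.6374)
a = (1.3000, -0.9000, -1.3000)
p + v·dt = (-1.0800, 1.7120, -1.8140)
v + (F/m)dt = (1.0260, 0.5820, -0.7260)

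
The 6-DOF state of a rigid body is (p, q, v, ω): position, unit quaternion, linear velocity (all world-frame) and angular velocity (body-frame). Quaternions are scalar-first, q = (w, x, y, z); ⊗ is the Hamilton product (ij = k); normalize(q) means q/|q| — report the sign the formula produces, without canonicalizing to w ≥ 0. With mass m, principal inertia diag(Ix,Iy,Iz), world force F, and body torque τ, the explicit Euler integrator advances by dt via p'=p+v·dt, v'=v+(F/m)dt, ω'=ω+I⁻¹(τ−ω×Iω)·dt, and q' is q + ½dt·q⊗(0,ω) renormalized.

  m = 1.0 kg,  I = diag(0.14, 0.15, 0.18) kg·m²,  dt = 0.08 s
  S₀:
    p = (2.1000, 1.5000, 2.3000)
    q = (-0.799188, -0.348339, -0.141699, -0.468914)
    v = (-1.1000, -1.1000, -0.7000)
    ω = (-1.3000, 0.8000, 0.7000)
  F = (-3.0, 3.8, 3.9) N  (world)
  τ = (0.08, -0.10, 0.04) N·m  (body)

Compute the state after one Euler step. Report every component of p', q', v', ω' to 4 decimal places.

p' = (2.0120, 1.4120, 2.2440)
q' = (-0.7978, -0.2951, -0.1328, -0.5087)
v' = (-1.3400, -0.7960, -0.3880)
ω' = (-1.2639, 0.7273, 0.7224)

(τ − ω×Iω)/I = (0.4514, -0.9093, 0.2800)
ω + α·dt = (-1.2639, 0.7273, 0.7224)
2q̇ = q⊗(0,ω) = (-0.0112417, 1.3148863, 0.2140751, -1.0223115)
q' = normalize(q + ½dt·q⊗(0,ω)) = (-0.7978, -0.2951, -0.1328, -0.5087)
p' = p + v·dt = (2.0120, 1.4120, 2.2440)
v + (F/m)dt = (-1.3400, -0.7960, -0.3880)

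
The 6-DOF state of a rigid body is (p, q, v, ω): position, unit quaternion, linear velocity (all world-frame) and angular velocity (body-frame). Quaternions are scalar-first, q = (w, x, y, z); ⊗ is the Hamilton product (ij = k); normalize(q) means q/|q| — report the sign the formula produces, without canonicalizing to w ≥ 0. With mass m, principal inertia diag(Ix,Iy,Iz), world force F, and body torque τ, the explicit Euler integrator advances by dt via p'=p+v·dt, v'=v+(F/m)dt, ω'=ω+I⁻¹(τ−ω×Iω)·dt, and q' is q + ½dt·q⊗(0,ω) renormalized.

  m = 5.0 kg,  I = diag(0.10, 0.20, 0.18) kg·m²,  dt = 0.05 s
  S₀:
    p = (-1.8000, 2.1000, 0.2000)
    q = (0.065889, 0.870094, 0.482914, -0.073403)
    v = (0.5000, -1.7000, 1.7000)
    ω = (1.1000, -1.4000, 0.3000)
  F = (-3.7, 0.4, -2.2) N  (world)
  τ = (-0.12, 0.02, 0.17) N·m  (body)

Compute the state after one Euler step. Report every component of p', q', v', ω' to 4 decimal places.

new position p' = (-1.7750, 2.0150, 0.2850)
v + (F/m)dt = (0.4630, -1.6960, 1.6780)
gyro term ω×Iω = (0.0084, -0.0264, -0.1540)
(τ − ω×Iω)/I = (-1.2840, 0.2320, 1.8000)
new body rate ω' = (1.0358, -1.3884, 0.3900)
2q̇ = q⊗(0,ω) = (-0.2590029, 0.1145879, -0.4340161, -1.7295703)
updated quaternion q' = (0.0594, 0.8721, 0.4716, -0.1165)

p' = (-1.7750, 2.0150, 0.2850)
q' = (0.0594, 0.8721, 0.4716, -0.1165)
v' = (0.4630, -1.6960, 1.6780)
ω' = (1.0358, -1.3884, 0.3900)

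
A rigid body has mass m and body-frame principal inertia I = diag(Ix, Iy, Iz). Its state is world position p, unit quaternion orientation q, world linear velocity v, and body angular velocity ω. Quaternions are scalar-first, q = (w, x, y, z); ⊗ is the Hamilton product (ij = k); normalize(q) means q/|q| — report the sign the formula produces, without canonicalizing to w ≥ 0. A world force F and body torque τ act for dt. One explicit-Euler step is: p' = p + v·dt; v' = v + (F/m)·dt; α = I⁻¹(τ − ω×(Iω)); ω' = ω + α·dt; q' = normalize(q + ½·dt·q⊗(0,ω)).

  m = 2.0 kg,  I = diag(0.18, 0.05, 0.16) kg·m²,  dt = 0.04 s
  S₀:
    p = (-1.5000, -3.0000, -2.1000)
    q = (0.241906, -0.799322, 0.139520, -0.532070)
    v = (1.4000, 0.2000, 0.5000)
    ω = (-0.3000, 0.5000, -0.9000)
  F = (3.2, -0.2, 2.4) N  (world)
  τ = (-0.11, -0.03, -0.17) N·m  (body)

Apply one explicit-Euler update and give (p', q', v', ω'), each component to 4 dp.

p' = (-1.4440, -2.9920, -2.0800)
q' = (0.2261, -0.7978, 0.1307, -0.5435)
v' = (1.4640, 0.1960, 0.5480)
ω' = (-0.3134, 0.4717, -0.9474)

angular accel α = (-0.3361, -0.7080, -1.1844)
ω + α·dt = (-0.3134, 0.4717, -0.9474)
q⊗(0,ω) = (-0.7884196, 0.0678952, -0.4388158, -0.5755204)
q' = normalize(q + ½dt·q⊗(0,ω)) = (0.2261, -0.7978, 0.1307, -0.5435)
linear accel F/m = (1.6000, -0.1000, 1.2000)
p + v·dt = (-1.4440, -2.9920, -2.0800)
new velocity v' = (1.4640, 0.1960, 0.5480)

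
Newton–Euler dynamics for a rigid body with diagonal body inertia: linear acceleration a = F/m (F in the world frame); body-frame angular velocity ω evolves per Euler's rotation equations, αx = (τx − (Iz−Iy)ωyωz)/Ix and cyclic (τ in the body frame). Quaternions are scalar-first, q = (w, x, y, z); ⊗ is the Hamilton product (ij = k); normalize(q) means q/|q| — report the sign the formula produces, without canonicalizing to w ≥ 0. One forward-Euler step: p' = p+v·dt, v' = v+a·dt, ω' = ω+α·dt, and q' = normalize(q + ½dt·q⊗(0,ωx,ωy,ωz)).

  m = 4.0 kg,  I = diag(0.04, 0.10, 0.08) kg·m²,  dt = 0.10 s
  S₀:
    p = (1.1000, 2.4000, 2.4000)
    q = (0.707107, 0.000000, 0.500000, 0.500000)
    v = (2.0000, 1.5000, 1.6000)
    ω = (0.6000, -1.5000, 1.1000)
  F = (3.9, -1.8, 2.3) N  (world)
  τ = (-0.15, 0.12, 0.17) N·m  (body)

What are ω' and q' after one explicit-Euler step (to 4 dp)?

ω' = (0.1425, -1.3536, 1.3800)
q' = (0.7137, 0.0858, 0.4598, 0.5214)

ω×(Iω) gyroscopic = (0.0330, -0.0264, -0.0540)
α = I⁻¹(τ − ω×Iω) = (-4.5750, 1.4640, 2.8000)
ω + α·dt = (0.1425, -1.3536, 1.3800)
Hamilton product q⊗(0,ω) = (0.2000000, 1.7242642, -0.7606605, 0.4778177)
q' = normalize(q + ½dt·q⊗(0,ω)) = (0.7137, 0.0858, 0.4598, 0.5214)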